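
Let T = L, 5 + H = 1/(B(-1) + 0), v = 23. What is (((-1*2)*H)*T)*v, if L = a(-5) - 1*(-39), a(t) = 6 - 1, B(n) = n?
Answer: 12144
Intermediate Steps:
a(t) = 5
H = -6 (H = -5 + 1/(-1 + 0) = -5 + 1/(-1) = -5 - 1 = -6)
L = 44 (L = 5 - 1*(-39) = 5 + 39 = 44)
T = 44
(((-1*2)*H)*T)*v = ((-1*2*(-6))*44)*23 = (-2*(-6)*44)*23 = (12*44)*23 = 528*23 = 12144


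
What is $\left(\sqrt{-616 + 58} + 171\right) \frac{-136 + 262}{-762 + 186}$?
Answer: $- \frac{1197}{32} - \frac{21 i \sqrt{62}}{32} \approx -37.406 - 5.1673 i$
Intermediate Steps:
$\left(\sqrt{-616 + 58} + 171\right) \frac{-136 + 262}{-762 + 186} = \left(\sqrt{-558} + 171\right) \frac{126}{-576} = \left(3 i \sqrt{62} + 171\right) 126 \left(- \frac{1}{576}\right) = \left(171 + 3 i \sqrt{62}\right) \left(- \frac{7}{32}\right) = - \frac{1197}{32} - \frac{21 i \sqrt{62}}{32}$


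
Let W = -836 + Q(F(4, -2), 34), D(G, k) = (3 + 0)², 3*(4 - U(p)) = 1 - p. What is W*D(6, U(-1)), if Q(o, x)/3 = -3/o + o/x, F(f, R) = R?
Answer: -254493/34 ≈ -7485.1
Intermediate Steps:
U(p) = 11/3 + p/3 (U(p) = 4 - (1 - p)/3 = 4 + (-⅓ + p/3) = 11/3 + p/3)
D(G, k) = 9 (D(G, k) = 3² = 9)
Q(o, x) = -9/o + 3*o/x (Q(o, x) = 3*(-3/o + o/x) = -9/o + 3*o/x)
W = -28277/34 (W = -836 + (-9/(-2) + 3*(-2)/34) = -836 + (-9*(-½) + 3*(-2)*(1/34)) = -836 + (9/2 - 3/17) = -836 + 147/34 = -28277/34 ≈ -831.68)
W*D(6, U(-1)) = -28277/34*9 = -254493/34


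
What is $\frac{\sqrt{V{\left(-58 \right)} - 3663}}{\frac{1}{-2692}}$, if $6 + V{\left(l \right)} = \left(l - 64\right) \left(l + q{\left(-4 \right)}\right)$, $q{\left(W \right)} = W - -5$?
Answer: $- 8076 \sqrt{365} \approx -1.5429 \cdot 10^{5}$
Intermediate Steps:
$q{\left(W \right)} = 5 + W$ ($q{\left(W \right)} = W + 5 = 5 + W$)
$V{\left(l \right)} = -6 + \left(1 + l\right) \left(-64 + l\right)$ ($V{\left(l \right)} = -6 + \left(l - 64\right) \left(l + \left(5 - 4\right)\right) = -6 + \left(-64 + l\right) \left(l + 1\right) = -6 + \left(-64 + l\right) \left(1 + l\right) = -6 + \left(1 + l\right) \left(-64 + l\right)$)
$\frac{\sqrt{V{\left(-58 \right)} - 3663}}{\frac{1}{-2692}} = \frac{\sqrt{\left(-70 + \left(-58\right)^{2} - -3654\right) - 3663}}{\frac{1}{-2692}} = \frac{\sqrt{\left(-70 + 3364 + 3654\right) - 3663}}{- \frac{1}{2692}} = \sqrt{6948 - 3663} \left(-2692\right) = \sqrt{3285} \left(-2692\right) = 3 \sqrt{365} \left(-2692\right) = - 8076 \sqrt{365}$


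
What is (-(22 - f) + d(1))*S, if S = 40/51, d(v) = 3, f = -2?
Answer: -280/17 ≈ -16.471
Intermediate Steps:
S = 40/51 (S = 40*(1/51) = 40/51 ≈ 0.78431)
(-(22 - f) + d(1))*S = (-(22 - 1*(-2)) + 3)*(40/51) = (-(22 + 2) + 3)*(40/51) = (-1*24 + 3)*(40/51) = (-24 + 3)*(40/51) = -21*40/51 = -280/17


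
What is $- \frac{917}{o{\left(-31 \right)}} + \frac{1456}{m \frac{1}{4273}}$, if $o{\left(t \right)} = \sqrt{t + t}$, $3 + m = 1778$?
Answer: $\frac{6221488}{1775} + \frac{917 i \sqrt{62}}{62} \approx 3505.1 + 116.46 i$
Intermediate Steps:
$m = 1775$ ($m = -3 + 1778 = 1775$)
$o{\left(t \right)} = \sqrt{2} \sqrt{t}$ ($o{\left(t \right)} = \sqrt{2 t} = \sqrt{2} \sqrt{t}$)
$- \frac{917}{o{\left(-31 \right)}} + \frac{1456}{m \frac{1}{4273}} = - \frac{917}{\sqrt{2} \sqrt{-31}} + \frac{1456}{1775 \cdot \frac{1}{4273}} = - \frac{917}{\sqrt{2} i \sqrt{31}} + \frac{1456}{1775 \cdot \frac{1}{4273}} = - \frac{917}{i \sqrt{62}} + \frac{1456}{\frac{1775}{4273}} = - 917 \left(- \frac{i \sqrt{62}}{62}\right) + 1456 \cdot \frac{4273}{1775} = \frac{917 i \sqrt{62}}{62} + \frac{6221488}{1775} = \frac{6221488}{1775} + \frac{917 i \sqrt{62}}{62}$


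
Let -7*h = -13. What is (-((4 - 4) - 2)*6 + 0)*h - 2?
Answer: 142/7 ≈ 20.286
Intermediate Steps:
h = 13/7 (h = -⅐*(-13) = 13/7 ≈ 1.8571)
(-((4 - 4) - 2)*6 + 0)*h - 2 = (-((4 - 4) - 2)*6 + 0)*(13/7) - 2 = (-(0 - 2)*6 + 0)*(13/7) - 2 = (-1*(-2)*6 + 0)*(13/7) - 2 = (2*6 + 0)*(13/7) - 2 = (12 + 0)*(13/7) - 2 = 12*(13/7) - 2 = 156/7 - 2 = 142/7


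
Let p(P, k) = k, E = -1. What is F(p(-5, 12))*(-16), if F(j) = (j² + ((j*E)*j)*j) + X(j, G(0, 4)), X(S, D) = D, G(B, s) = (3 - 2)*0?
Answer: 25344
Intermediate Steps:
G(B, s) = 0 (G(B, s) = 1*0 = 0)
F(j) = j² - j³ (F(j) = (j² + ((j*(-1))*j)*j) + 0 = (j² + ((-j)*j)*j) + 0 = (j² + (-j²)*j) + 0 = (j² - j³) + 0 = j² - j³)
F(p(-5, 12))*(-16) = (12²*(1 - 1*12))*(-16) = (144*(1 - 12))*(-16) = (144*(-11))*(-16) = -1584*(-16) = 25344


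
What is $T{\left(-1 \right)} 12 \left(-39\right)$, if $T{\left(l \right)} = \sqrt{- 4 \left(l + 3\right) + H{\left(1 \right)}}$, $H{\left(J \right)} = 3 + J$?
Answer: $- 936 i \approx - 936.0 i$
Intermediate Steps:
$T{\left(l \right)} = \sqrt{-8 - 4 l}$ ($T{\left(l \right)} = \sqrt{- 4 \left(l + 3\right) + \left(3 + 1\right)} = \sqrt{- 4 \left(3 + l\right) + 4} = \sqrt{\left(-12 - 4 l\right) + 4} = \sqrt{-8 - 4 l}$)
$T{\left(-1 \right)} 12 \left(-39\right) = 2 \sqrt{-2 - -1} \cdot 12 \left(-39\right) = 2 \sqrt{-2 + 1} \cdot 12 \left(-39\right) = 2 \sqrt{-1} \cdot 12 \left(-39\right) = 2 i 12 \left(-39\right) = 24 i \left(-39\right) = - 936 i$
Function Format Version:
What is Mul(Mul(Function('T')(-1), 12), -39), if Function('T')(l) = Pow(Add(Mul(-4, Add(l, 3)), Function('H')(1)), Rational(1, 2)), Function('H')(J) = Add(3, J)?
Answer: Mul(-936, I) ≈ Mul(-936.00, I)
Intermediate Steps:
Function('T')(l) = Pow(Add(-8, Mul(-4, l)), Rational(1, 2)) (Function('T')(l) = Pow(Add(Mul(-4, Add(l, 3)), Add(3, 1)), Rational(1, 2)) = Pow(Add(Mul(-4, Add(3, l)), 4), Rational(1, 2)) = Pow(Add(Add(-12, Mul(-4, l)), 4), Rational(1, 2)) = Pow(Add(-8, Mul(-4, l)), Rational(1, 2)))
Mul(Mul(Function('T')(-1), 12), -39) = Mul(Mul(Mul(2, Pow(Add(-2, Mul(-1, -1)), Rational(1, 2))), 12), -39) = Mul(Mul(Mul(2, Pow(Add(-2, 1), Rational(1, 2))), 12), -39) = Mul(Mul(Mul(2, Pow(-1, Rational(1, 2))), 12), -39) = Mul(Mul(Mul(2, I), 12), -39) = Mul(Mul(24, I), -39) = Mul(-936, I)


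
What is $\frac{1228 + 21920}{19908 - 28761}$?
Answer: $- \frac{7716}{2951} \approx -2.6147$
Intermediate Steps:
$\frac{1228 + 21920}{19908 - 28761} = \frac{23148}{-8853} = 23148 \left(- \frac{1}{8853}\right) = - \frac{7716}{2951}$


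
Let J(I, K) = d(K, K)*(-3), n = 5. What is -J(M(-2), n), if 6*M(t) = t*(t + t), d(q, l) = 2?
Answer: 6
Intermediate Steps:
M(t) = t²/3 (M(t) = (t*(t + t))/6 = (t*(2*t))/6 = (2*t²)/6 = t²/3)
J(I, K) = -6 (J(I, K) = 2*(-3) = -6)
-J(M(-2), n) = -1*(-6) = 6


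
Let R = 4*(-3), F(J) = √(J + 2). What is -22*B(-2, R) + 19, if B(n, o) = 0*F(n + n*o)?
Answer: 19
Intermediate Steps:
F(J) = √(2 + J)
R = -12
B(n, o) = 0 (B(n, o) = 0*√(2 + (n + n*o)) = 0*√(2 + n + n*o) = 0)
-22*B(-2, R) + 19 = -22*0 + 19 = 0 + 19 = 19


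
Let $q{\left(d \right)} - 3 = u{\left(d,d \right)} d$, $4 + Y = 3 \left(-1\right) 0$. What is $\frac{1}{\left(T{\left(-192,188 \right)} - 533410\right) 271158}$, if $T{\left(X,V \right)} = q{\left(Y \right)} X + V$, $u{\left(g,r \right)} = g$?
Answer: $- \frac{1}{145576595460} \approx -6.8692 \cdot 10^{-12}$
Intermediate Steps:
$Y = -4$ ($Y = -4 + 3 \left(-1\right) 0 = -4 - 0 = -4 + 0 = -4$)
$q{\left(d \right)} = 3 + d^{2}$ ($q{\left(d \right)} = 3 + d d = 3 + d^{2}$)
$T{\left(X,V \right)} = V + 19 X$ ($T{\left(X,V \right)} = \left(3 + \left(-4\right)^{2}\right) X + V = \left(3 + 16\right) X + V = 19 X + V = V + 19 X$)
$\frac{1}{\left(T{\left(-192,188 \right)} - 533410\right) 271158} = \frac{1}{\left(\left(188 + 19 \left(-192\right)\right) - 533410\right) 271158} = \frac{1}{\left(188 - 3648\right) - 533410} \cdot \frac{1}{271158} = \frac{1}{-3460 - 533410} \cdot \frac{1}{271158} = \frac{1}{-536870} \cdot \frac{1}{271158} = \left(- \frac{1}{536870}\right) \frac{1}{271158} = - \frac{1}{145576595460}$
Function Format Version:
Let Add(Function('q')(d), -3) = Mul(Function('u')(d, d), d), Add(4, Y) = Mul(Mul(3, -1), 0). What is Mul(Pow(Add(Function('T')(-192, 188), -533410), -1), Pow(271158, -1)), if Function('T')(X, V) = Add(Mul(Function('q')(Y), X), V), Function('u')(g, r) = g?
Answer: Rational(-1, 145576595460) ≈ -6.8692e-12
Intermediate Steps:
Y = -4 (Y = Add(-4, Mul(Mul(3, -1), 0)) = Add(-4, Mul(-3, 0)) = Add(-4, 0) = -4)
Function('q')(d) = Add(3, Pow(d, 2)) (Function('q')(d) = Add(3, Mul(d, d)) = Add(3, Pow(d, 2)))
Function('T')(X, V) = Add(V, Mul(19, X)) (Function('T')(X, V) = Add(Mul(Add(3, Pow(-4, 2)), X), V) = Add(Mul(Add(3, 16), X), V) = Add(Mul(19, X), V) = Add(V, Mul(19, X)))
Mul(Pow(Add(Function('T')(-192, 188), -533410), -1), Pow(271158, -1)) = Mul(Pow(Add(Add(188, Mul(19, -192)), -533410), -1), Pow(271158, -1)) = Mul(Pow(Add(Add(188, -3648), -533410), -1), Rational(1, 271158)) = Mul(Pow(Add(-3460, -533410), -1), Rational(1, 271158)) = Mul(Pow(-536870, -1), Rational(1, 271158)) = Mul(Rational(-1, 536870), Rational(1, 271158)) = Rational(-1, 145576595460)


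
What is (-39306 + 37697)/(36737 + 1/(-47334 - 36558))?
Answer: -134982228/3081940403 ≈ -0.043798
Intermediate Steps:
(-39306 + 37697)/(36737 + 1/(-47334 - 36558)) = -1609/(36737 + 1/(-83892)) = -1609/(36737 - 1/83892) = -1609/3081940403/83892 = -1609*83892/3081940403 = -134982228/3081940403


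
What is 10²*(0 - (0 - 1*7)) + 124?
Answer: 824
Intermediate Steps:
10²*(0 - (0 - 1*7)) + 124 = 100*(0 - (0 - 7)) + 124 = 100*(0 - 1*(-7)) + 124 = 100*(0 + 7) + 124 = 100*7 + 124 = 700 + 124 = 824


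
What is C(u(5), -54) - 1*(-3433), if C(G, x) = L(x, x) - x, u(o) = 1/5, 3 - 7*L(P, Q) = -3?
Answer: 24415/7 ≈ 3487.9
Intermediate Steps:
L(P, Q) = 6/7 (L(P, Q) = 3/7 - ⅐*(-3) = 3/7 + 3/7 = 6/7)
u(o) = ⅕
C(G, x) = 6/7 - x
C(u(5), -54) - 1*(-3433) = (6/7 - 1*(-54)) - 1*(-3433) = (6/7 + 54) + 3433 = 384/7 + 3433 = 24415/7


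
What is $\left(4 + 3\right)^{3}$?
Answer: $343$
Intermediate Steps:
$\left(4 + 3\right)^{3} = 7^{3} = 343$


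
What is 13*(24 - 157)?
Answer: -1729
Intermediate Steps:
13*(24 - 157) = 13*(-133) = -1729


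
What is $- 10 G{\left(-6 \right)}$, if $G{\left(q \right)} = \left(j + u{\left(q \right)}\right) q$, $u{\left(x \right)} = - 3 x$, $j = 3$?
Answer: $1260$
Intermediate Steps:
$G{\left(q \right)} = q \left(3 - 3 q\right)$ ($G{\left(q \right)} = \left(3 - 3 q\right) q = q \left(3 - 3 q\right)$)
$- 10 G{\left(-6 \right)} = - 10 \cdot 3 \left(-6\right) \left(1 - -6\right) = - 10 \cdot 3 \left(-6\right) \left(1 + 6\right) = - 10 \cdot 3 \left(-6\right) 7 = \left(-10\right) \left(-126\right) = 1260$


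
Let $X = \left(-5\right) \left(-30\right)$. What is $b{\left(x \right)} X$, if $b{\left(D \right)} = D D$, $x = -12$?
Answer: $21600$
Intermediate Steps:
$b{\left(D \right)} = D^{2}$
$X = 150$
$b{\left(x \right)} X = \left(-12\right)^{2} \cdot 150 = 144 \cdot 150 = 21600$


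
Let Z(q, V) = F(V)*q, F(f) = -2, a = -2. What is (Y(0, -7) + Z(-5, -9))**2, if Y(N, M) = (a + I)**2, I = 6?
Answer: 676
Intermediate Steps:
Y(N, M) = 16 (Y(N, M) = (-2 + 6)**2 = 4**2 = 16)
Z(q, V) = -2*q
(Y(0, -7) + Z(-5, -9))**2 = (16 - 2*(-5))**2 = (16 + 10)**2 = 26**2 = 676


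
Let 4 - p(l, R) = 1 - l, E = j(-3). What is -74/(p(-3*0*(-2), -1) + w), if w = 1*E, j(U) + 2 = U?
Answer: 37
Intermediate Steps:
j(U) = -2 + U
E = -5 (E = -2 - 3 = -5)
p(l, R) = 3 + l (p(l, R) = 4 - (1 - l) = 4 + (-1 + l) = 3 + l)
w = -5 (w = 1*(-5) = -5)
-74/(p(-3*0*(-2), -1) + w) = -74/((3 - 3*0*(-2)) - 5) = -74/((3 + 0*(-2)) - 5) = -74/((3 + 0) - 5) = -74/(3 - 5) = -74/(-2) = -74*(-1/2) = 37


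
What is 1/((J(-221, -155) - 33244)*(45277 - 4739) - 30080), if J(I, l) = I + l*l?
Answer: -1/382708800 ≈ -2.6130e-9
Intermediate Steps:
J(I, l) = I + l**2
1/((J(-221, -155) - 33244)*(45277 - 4739) - 30080) = 1/(((-221 + (-155)**2) - 33244)*(45277 - 4739) - 30080) = 1/(((-221 + 24025) - 33244)*40538 - 30080) = 1/((23804 - 33244)*40538 - 30080) = 1/(-9440*40538 - 30080) = 1/(-382678720 - 30080) = 1/(-382708800) = -1/382708800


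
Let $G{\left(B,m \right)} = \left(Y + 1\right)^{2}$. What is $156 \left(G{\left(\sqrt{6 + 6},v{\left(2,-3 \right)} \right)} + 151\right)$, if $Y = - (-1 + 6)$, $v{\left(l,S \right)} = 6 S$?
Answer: $26052$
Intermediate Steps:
$Y = -5$ ($Y = \left(-1\right) 5 = -5$)
$G{\left(B,m \right)} = 16$ ($G{\left(B,m \right)} = \left(-5 + 1\right)^{2} = \left(-4\right)^{2} = 16$)
$156 \left(G{\left(\sqrt{6 + 6},v{\left(2,-3 \right)} \right)} + 151\right) = 156 \left(16 + 151\right) = 156 \cdot 167 = 26052$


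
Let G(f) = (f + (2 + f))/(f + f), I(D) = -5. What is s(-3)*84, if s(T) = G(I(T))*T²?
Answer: 3024/5 ≈ 604.80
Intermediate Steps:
G(f) = (2 + 2*f)/(2*f) (G(f) = (2 + 2*f)/((2*f)) = (2 + 2*f)*(1/(2*f)) = (2 + 2*f)/(2*f))
s(T) = 4*T²/5 (s(T) = ((1 - 5)/(-5))*T² = (-⅕*(-4))*T² = 4*T²/5)
s(-3)*84 = ((⅘)*(-3)²)*84 = ((⅘)*9)*84 = (36/5)*84 = 3024/5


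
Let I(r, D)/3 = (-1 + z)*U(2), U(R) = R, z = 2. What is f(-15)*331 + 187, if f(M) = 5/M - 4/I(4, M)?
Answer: -144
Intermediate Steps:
I(r, D) = 6 (I(r, D) = 3*((-1 + 2)*2) = 3*(1*2) = 3*2 = 6)
f(M) = -⅔ + 5/M (f(M) = 5/M - 4/6 = 5/M - 4*⅙ = 5/M - ⅔ = -⅔ + 5/M)
f(-15)*331 + 187 = (-⅔ + 5/(-15))*331 + 187 = (-⅔ + 5*(-1/15))*331 + 187 = (-⅔ - ⅓)*331 + 187 = -1*331 + 187 = -331 + 187 = -144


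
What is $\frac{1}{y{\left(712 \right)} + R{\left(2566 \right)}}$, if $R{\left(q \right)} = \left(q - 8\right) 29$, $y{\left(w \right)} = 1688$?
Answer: $\frac{1}{75870} \approx 1.318 \cdot 10^{-5}$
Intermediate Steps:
$R{\left(q \right)} = -232 + 29 q$ ($R{\left(q \right)} = \left(-8 + q\right) 29 = -232 + 29 q$)
$\frac{1}{y{\left(712 \right)} + R{\left(2566 \right)}} = \frac{1}{1688 + \left(-232 + 29 \cdot 2566\right)} = \frac{1}{1688 + \left(-232 + 74414\right)} = \frac{1}{1688 + 74182} = \frac{1}{75870}$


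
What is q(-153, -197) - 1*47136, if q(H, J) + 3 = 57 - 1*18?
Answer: -47100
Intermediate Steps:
q(H, J) = 36 (q(H, J) = -3 + (57 - 1*18) = -3 + (57 - 18) = -3 + 39 = 36)
q(-153, -197) - 1*47136 = 36 - 1*47136 = 36 - 47136 = -47100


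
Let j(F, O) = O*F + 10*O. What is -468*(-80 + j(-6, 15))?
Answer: 9360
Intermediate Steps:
j(F, O) = 10*O + F*O (j(F, O) = F*O + 10*O = 10*O + F*O)
-468*(-80 + j(-6, 15)) = -468*(-80 + 15*(10 - 6)) = -468*(-80 + 15*4) = -468*(-80 + 60) = -468*(-20) = 9360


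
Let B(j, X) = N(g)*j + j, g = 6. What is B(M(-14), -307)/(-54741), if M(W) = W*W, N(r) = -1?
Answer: 0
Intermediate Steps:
M(W) = W**2
B(j, X) = 0 (B(j, X) = -j + j = 0)
B(M(-14), -307)/(-54741) = 0/(-54741) = 0*(-1/54741) = 0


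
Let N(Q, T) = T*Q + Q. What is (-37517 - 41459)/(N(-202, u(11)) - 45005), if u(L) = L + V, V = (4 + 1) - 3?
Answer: 78976/47833 ≈ 1.6511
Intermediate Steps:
V = 2 (V = 5 - 3 = 2)
u(L) = 2 + L (u(L) = L + 2 = 2 + L)
N(Q, T) = Q + Q*T (N(Q, T) = Q*T + Q = Q + Q*T)
(-37517 - 41459)/(N(-202, u(11)) - 45005) = (-37517 - 41459)/(-202*(1 + (2 + 11)) - 45005) = -78976/(-202*(1 + 13) - 45005) = -78976/(-202*14 - 45005) = -78976/(-2828 - 45005) = -78976/(-47833) = -78976*(-1/47833) = 78976/47833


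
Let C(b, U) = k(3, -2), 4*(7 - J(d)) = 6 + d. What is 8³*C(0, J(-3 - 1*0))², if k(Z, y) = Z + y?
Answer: 512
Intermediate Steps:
J(d) = 11/2 - d/4 (J(d) = 7 - (6 + d)/4 = 7 + (-3/2 - d/4) = 11/2 - d/4)
C(b, U) = 1 (C(b, U) = 3 - 2 = 1)
8³*C(0, J(-3 - 1*0))² = 8³*1² = 512*1 = 512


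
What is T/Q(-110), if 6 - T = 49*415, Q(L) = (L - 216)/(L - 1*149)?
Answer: -5265211/326 ≈ -16151.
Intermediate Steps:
Q(L) = (-216 + L)/(-149 + L) (Q(L) = (-216 + L)/(L - 149) = (-216 + L)/(-149 + L))
T = -20329 (T = 6 - 49*415 = 6 - 1*20335 = 6 - 20335 = -20329)
T/Q(-110) = -20329*(-149 - 110)/(-216 - 110) = -20329/(-326/(-259)) = -20329/((-1/259*(-326))) = -20329/326/259 = -20329*259/326 = -5265211/326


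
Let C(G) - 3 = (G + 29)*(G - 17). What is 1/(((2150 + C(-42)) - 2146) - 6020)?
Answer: -1/5246 ≈ -0.00019062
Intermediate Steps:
C(G) = 3 + (-17 + G)*(29 + G) (C(G) = 3 + (G + 29)*(G - 17) = 3 + (29 + G)*(-17 + G) = 3 + (-17 + G)*(29 + G))
1/(((2150 + C(-42)) - 2146) - 6020) = 1/(((2150 + (-490 + (-42)² + 12*(-42))) - 2146) - 6020) = 1/(((2150 + (-490 + 1764 - 504)) - 2146) - 6020) = 1/(((2150 + 770) - 2146) - 6020) = 1/((2920 - 2146) - 6020) = 1/(774 - 6020) = 1/(-5246) = -1/5246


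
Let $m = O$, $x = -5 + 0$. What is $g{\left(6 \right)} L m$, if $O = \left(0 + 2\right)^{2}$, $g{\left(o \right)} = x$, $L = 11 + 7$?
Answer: $-360$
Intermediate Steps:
$L = 18$
$x = -5$
$g{\left(o \right)} = -5$
$O = 4$ ($O = 2^{2} = 4$)
$m = 4$
$g{\left(6 \right)} L m = \left(-5\right) 18 \cdot 4 = \left(-90\right) 4 = -360$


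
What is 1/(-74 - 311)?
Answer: -1/385 ≈ -0.0025974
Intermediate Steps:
1/(-74 - 311) = 1/(-385) = -1/385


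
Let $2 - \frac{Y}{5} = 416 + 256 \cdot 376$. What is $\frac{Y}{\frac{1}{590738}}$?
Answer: $-285533212300$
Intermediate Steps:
$Y = -483350$ ($Y = 10 - 5 \left(416 + 256 \cdot 376\right) = 10 - 5 \left(416 + 96256\right) = 10 - 483360 = -483350$)
$\frac{Y}{\frac{1}{590738}} = - \frac{483350}{\frac{1}{590738}} = - 483350 \frac{1}{\frac{1}{590738}} = \left(-483350\right) 590738 = -285533212300$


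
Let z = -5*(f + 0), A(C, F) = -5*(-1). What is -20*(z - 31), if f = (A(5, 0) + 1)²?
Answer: 4220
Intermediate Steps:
A(C, F) = 5
f = 36 (f = (5 + 1)² = 6² = 36)
z = -180 (z = -5*(36 + 0) = -5*36 = -180)
-20*(z - 31) = -20*(-180 - 31) = -20*(-211) = 4220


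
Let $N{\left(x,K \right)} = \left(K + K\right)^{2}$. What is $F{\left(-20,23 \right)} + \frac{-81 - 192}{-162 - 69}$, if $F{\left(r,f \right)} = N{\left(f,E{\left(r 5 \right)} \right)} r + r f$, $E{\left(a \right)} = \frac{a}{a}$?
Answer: $- \frac{5927}{11} \approx -538.82$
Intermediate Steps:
$E{\left(a \right)} = 1$
$N{\left(x,K \right)} = 4 K^{2}$ ($N{\left(x,K \right)} = \left(2 K\right)^{2} = 4 K^{2}$)
$F{\left(r,f \right)} = 4 r + f r$ ($F{\left(r,f \right)} = 4 \cdot 1^{2} r + r f = 4 \cdot 1 r + f r = 4 r + f r$)
$F{\left(-20,23 \right)} + \frac{-81 - 192}{-162 - 69} = - 20 \left(4 + 23\right) + \frac{-81 - 192}{-162 - 69} = \left(-20\right) 27 - \frac{273}{-231} = -540 - - \frac{13}{11} = -540 + \frac{13}{11} = - \frac{5927}{11}$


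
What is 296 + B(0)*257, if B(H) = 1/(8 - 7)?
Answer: 553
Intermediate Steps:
B(H) = 1 (B(H) = 1/1 = 1)
296 + B(0)*257 = 296 + 1*257 = 296 + 257 = 553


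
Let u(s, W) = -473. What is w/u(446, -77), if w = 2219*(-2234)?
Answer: 4957246/473 ≈ 10480.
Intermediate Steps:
w = -4957246
w/u(446, -77) = -4957246/(-473) = -4957246*(-1/473) = 4957246/473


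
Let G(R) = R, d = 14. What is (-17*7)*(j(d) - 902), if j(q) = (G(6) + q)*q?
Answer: 74018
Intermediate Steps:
j(q) = q*(6 + q) (j(q) = (6 + q)*q = q*(6 + q))
(-17*7)*(j(d) - 902) = (-17*7)*(14*(6 + 14) - 902) = -119*(14*20 - 902) = -119*(280 - 902) = -119*(-622) = 74018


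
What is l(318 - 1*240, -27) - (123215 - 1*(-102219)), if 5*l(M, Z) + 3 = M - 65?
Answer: -225432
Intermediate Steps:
l(M, Z) = -68/5 + M/5 (l(M, Z) = -⅗ + (M - 65)/5 = -⅗ + (-65 + M)/5 = -⅗ + (-13 + M/5) = -68/5 + M/5)
l(318 - 1*240, -27) - (123215 - 1*(-102219)) = (-68/5 + (318 - 1*240)/5) - (123215 - 1*(-102219)) = (-68/5 + (318 - 240)/5) - (123215 + 102219) = (-68/5 + (⅕)*78) - 1*225434 = (-68/5 + 78/5) - 225434 = 2 - 225434 = -225432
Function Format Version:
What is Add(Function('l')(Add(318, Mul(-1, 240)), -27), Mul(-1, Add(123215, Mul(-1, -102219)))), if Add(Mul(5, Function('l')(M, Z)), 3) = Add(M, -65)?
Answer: -225432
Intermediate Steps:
Function('l')(M, Z) = Add(Rational(-68, 5), Mul(Rational(1, 5), M)) (Function('l')(M, Z) = Add(Rational(-3, 5), Mul(Rational(1, 5), Add(M, -65))) = Add(Rational(-3, 5), Mul(Rational(1, 5), Add(-65, M))) = Add(Rational(-3, 5), Add(-13, Mul(Rational(1, 5), M))) = Add(Rational(-68, 5), Mul(Rational(1, 5), M)))
Add(Function('l')(Add(318, Mul(-1, 240)), -27), Mul(-1, Add(123215, Mul(-1, -102219)))) = Add(Add(Rational(-68, 5), Mul(Rational(1, 5), Add(318, Mul(-1, 240)))), Mul(-1, Add(123215, Mul(-1, -102219)))) = Add(Add(Rational(-68, 5), Mul(Rational(1, 5), Add(318, -240))), Mul(-1, Add(123215, 102219))) = Add(Add(Rational(-68, 5), Mul(Rational(1, 5), 78)), Mul(-1, 225434)) = Add(Add(Rational(-68, 5), Rational(78, 5)), -225434) = Add(2, -225434) = -225432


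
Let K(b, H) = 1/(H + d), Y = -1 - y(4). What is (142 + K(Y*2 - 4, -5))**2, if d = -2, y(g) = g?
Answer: 986049/49 ≈ 20123.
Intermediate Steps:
Y = -5 (Y = -1 - 1*4 = -1 - 4 = -5)
K(b, H) = 1/(-2 + H) (K(b, H) = 1/(H - 2) = 1/(-2 + H))
(142 + K(Y*2 - 4, -5))**2 = (142 + 1/(-2 - 5))**2 = (142 + 1/(-7))**2 = (142 - 1/7)**2 = (993/7)**2 = 986049/49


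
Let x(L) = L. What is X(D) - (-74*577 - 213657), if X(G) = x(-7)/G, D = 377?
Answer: 96645828/377 ≈ 2.5636e+5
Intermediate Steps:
X(G) = -7/G
X(D) - (-74*577 - 213657) = -7/377 - (-74*577 - 213657) = -7*1/377 - (-42698 - 213657) = -7/377 - 1*(-256355) = -7/377 + 256355 = 96645828/377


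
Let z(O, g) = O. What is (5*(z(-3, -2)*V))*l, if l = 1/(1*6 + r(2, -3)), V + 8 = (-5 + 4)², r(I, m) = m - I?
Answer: 105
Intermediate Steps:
V = -7 (V = -8 + (-5 + 4)² = -8 + (-1)² = -8 + 1 = -7)
l = 1 (l = 1/(1*6 + (-3 - 1*2)) = 1/(6 + (-3 - 2)) = 1/(6 - 5) = 1/1 = 1)
(5*(z(-3, -2)*V))*l = (5*(-3*(-7)))*1 = (5*21)*1 = 105*1 = 105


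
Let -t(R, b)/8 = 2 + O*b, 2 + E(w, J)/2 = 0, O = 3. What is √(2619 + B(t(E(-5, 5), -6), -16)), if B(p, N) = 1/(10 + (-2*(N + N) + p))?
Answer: √106865878/202 ≈ 51.176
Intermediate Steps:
E(w, J) = -4 (E(w, J) = -4 + 2*0 = -4 + 0 = -4)
t(R, b) = -16 - 24*b (t(R, b) = -8*(2 + 3*b) = -16 - 24*b)
B(p, N) = 1/(10 + p - 4*N) (B(p, N) = 1/(10 + (-4*N + p)) = 1/(10 + (p - 4*N)) = 1/(10 + p - 4*N))
√(2619 + B(t(E(-5, 5), -6), -16)) = √(2619 + 1/(10 + (-16 - 24*(-6)) - 4*(-16))) = √(2619 + 1/(10 + (-16 + 144) + 64)) = √(2619 + 1/(10 + 128 + 64)) = √(2619 + 1/202) = √(529039/202) = √106865878/202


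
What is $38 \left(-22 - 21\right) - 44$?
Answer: $-1678$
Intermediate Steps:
$38 \left(-22 - 21\right) - 44 = 38 \left(-43\right) - 44 = -1634 - 44 = -1678$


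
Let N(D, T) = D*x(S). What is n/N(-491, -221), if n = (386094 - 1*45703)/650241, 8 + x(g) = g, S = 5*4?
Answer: -340391/3831219972 ≈ -8.8847e-5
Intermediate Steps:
S = 20
x(g) = -8 + g
N(D, T) = 12*D (N(D, T) = D*(-8 + 20) = D*12 = 12*D)
n = 340391/650241 (n = (386094 - 45703)*(1/650241) = 340391*(1/650241) = 340391/650241 ≈ 0.52348)
n/N(-491, -221) = 340391/(650241*((12*(-491)))) = (340391/650241)/(-5892) = (340391/650241)*(-1/5892) = -340391/3831219972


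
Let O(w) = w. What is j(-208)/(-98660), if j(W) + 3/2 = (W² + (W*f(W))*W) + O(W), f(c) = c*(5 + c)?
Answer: -3653644381/197320 ≈ -18516.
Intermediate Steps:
j(W) = -3/2 + W + W² + W³*(5 + W) (j(W) = -3/2 + ((W² + (W*(W*(5 + W)))*W) + W) = -3/2 + ((W² + (W²*(5 + W))*W) + W) = -3/2 + ((W² + W³*(5 + W)) + W) = -3/2 + (W + W² + W³*(5 + W)) = -3/2 + W + W² + W³*(5 + W))
j(-208)/(-98660) = (-3/2 - 208 + (-208)² + (-208)³*(5 - 208))/(-98660) = (-3/2 - 208 + 43264 - 8998912*(-203))*(-1/98660) = (-3/2 - 208 + 43264 + 1826779136)*(-1/98660) = (3653644381/2)*(-1/98660) = -3653644381/197320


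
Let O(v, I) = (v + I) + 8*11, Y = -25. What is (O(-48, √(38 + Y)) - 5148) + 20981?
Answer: 15873 + √13 ≈ 15877.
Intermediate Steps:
O(v, I) = 88 + I + v (O(v, I) = (I + v) + 88 = 88 + I + v)
(O(-48, √(38 + Y)) - 5148) + 20981 = ((88 + √(38 - 25) - 48) - 5148) + 20981 = ((88 + √13 - 48) - 5148) + 20981 = ((40 + √13) - 5148) + 20981 = (-5108 + √13) + 20981 = 15873 + √13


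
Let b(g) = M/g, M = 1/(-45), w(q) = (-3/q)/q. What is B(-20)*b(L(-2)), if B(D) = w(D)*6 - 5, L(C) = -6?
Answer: -1009/54000 ≈ -0.018685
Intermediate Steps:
w(q) = -3/q²
M = -1/45 ≈ -0.022222
B(D) = -5 - 18/D² (B(D) = -3/D²*6 - 5 = -18/D² - 5 = -5 - 18/D²)
b(g) = -1/(45*g)
B(-20)*b(L(-2)) = (-5 - 18/(-20)²)*(-1/45/(-6)) = (-5 - 18*1/400)*(-1/45*(-⅙)) = (-5 - 9/200)*(1/270) = -1009/200*1/270 = -1009/54000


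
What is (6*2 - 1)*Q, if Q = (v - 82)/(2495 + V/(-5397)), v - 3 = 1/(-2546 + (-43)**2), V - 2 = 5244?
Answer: -3268984488/9381807493 ≈ -0.34844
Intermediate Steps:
V = 5246 (V = 2 + 5244 = 5246)
v = 2090/697 (v = 3 + 1/(-2546 + (-43)**2) = 3 + 1/(-2546 + 1849) = 3 + 1/(-697) = 3 - 1/697 = 2090/697 ≈ 2.9986)
Q = -297180408/9381807493 (Q = (2090/697 - 82)/(2495 + 5246/(-5397)) = -55064/(697*(2495 + 5246*(-1/5397))) = -55064/(697*(2495 - 5246/5397)) = -55064/(697*13460269/5397) = -55064/697*5397/13460269 = -297180408/9381807493 ≈ -0.031676)
(6*2 - 1)*Q = (6*2 - 1)*(-297180408/9381807493) = (12 - 1)*(-297180408/9381807493) = 11*(-297180408/9381807493) = -3268984488/9381807493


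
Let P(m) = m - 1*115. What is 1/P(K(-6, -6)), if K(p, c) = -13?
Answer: -1/128 ≈ -0.0078125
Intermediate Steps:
P(m) = -115 + m (P(m) = m - 115 = -115 + m)
1/P(K(-6, -6)) = 1/(-115 - 13) = 1/(-128) = -1/128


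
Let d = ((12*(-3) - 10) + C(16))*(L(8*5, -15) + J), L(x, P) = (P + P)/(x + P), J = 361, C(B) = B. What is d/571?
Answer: -10794/571 ≈ -18.904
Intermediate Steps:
L(x, P) = 2*P/(P + x) (L(x, P) = (2*P)/(P + x) = 2*P/(P + x))
d = -10794 (d = ((12*(-3) - 10) + 16)*(2*(-15)/(-15 + 8*5) + 361) = ((-36 - 10) + 16)*(2*(-15)/(-15 + 40) + 361) = (-46 + 16)*(2*(-15)/25 + 361) = -30*(2*(-15)*(1/25) + 361) = -30*(-6/5 + 361) = -30*1799/5 = -10794)
d/571 = -10794/571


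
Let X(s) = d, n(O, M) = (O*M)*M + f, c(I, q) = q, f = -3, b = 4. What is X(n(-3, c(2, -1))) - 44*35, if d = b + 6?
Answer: -1530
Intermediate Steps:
d = 10 (d = 4 + 6 = 10)
n(O, M) = -3 + O*M**2 (n(O, M) = (O*M)*M - 3 = (M*O)*M - 3 = O*M**2 - 3 = -3 + O*M**2)
X(s) = 10
X(n(-3, c(2, -1))) - 44*35 = 10 - 44*35 = 10 - 1540 = -1530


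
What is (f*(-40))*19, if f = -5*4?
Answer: 15200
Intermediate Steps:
f = -20
(f*(-40))*19 = -20*(-40)*19 = 800*19 = 15200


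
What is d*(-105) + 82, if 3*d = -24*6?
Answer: 5122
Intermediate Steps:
d = -48 (d = (-24*6)/3 = (⅓)*(-144) = -48)
d*(-105) + 82 = -48*(-105) + 82 = 5040 + 82 = 5122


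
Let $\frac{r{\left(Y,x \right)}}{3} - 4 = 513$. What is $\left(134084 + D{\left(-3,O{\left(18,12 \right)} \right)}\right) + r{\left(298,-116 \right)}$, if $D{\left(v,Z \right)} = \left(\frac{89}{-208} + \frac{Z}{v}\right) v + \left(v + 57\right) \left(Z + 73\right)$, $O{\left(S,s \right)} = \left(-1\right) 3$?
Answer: $\frac{28997963}{208} \approx 1.3941 \cdot 10^{5}$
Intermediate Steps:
$r{\left(Y,x \right)} = 1551$ ($r{\left(Y,x \right)} = 12 + 3 \cdot 513 = 12 + 1539 = 1551$)
$O{\left(S,s \right)} = -3$
$D{\left(v,Z \right)} = v \left(- \frac{89}{208} + \frac{Z}{v}\right) + \left(57 + v\right) \left(73 + Z\right)$ ($D{\left(v,Z \right)} = \left(89 \left(- \frac{1}{208}\right) + \frac{Z}{v}\right) v + \left(57 + v\right) \left(73 + Z\right) = \left(- \frac{89}{208} + \frac{Z}{v}\right) v + \left(57 + v\right) \left(73 + Z\right) = v \left(- \frac{89}{208} + \frac{Z}{v}\right) + \left(57 + v\right) \left(73 + Z\right)$)
$\left(134084 + D{\left(-3,O{\left(18,12 \right)} \right)}\right) + r{\left(298,-116 \right)} = \left(134084 + \left(4161 + 58 \left(-3\right) + \frac{15095}{208} \left(-3\right) - -9\right)\right) + 1551 = \left(134084 + \left(4161 - 174 - \frac{45285}{208} + 9\right)\right) + 1551 = \left(134084 + \frac{785883}{208}\right) + 1551 = \frac{28675355}{208} + 1551 = \frac{28997963}{208}$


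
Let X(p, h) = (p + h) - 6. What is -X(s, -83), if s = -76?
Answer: 165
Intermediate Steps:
X(p, h) = -6 + h + p (X(p, h) = (h + p) - 6 = -6 + h + p)
-X(s, -83) = -(-6 - 83 - 76) = -1*(-165) = 165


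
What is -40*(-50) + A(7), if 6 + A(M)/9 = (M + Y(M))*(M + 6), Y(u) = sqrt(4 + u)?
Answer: 2765 + 117*sqrt(11) ≈ 3153.0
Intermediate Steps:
A(M) = -54 + 9*(6 + M)*(M + sqrt(4 + M)) (A(M) = -54 + 9*((M + sqrt(4 + M))*(M + 6)) = -54 + 9*((M + sqrt(4 + M))*(6 + M)) = -54 + 9*((6 + M)*(M + sqrt(4 + M))) = -54 + 9*(6 + M)*(M + sqrt(4 + M)))
-40*(-50) + A(7) = -40*(-50) + (-54 + 9*7**2 + 54*7 + 54*sqrt(4 + 7) + 9*7*sqrt(4 + 7)) = 2000 + (-54 + 9*49 + 378 + 54*sqrt(11) + 9*7*sqrt(11)) = 2000 + (-54 + 441 + 378 + 54*sqrt(11) + 63*sqrt(11)) = 2000 + (765 + 117*sqrt(11)) = 2765 + 117*sqrt(11)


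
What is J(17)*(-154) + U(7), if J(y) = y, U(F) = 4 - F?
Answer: -2621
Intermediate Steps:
J(17)*(-154) + U(7) = 17*(-154) + (4 - 1*7) = -2618 + (4 - 7) = -2618 - 3 = -2621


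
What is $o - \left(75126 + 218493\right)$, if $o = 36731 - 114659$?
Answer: $-371547$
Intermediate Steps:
$o = -77928$
$o - \left(75126 + 218493\right) = -77928 - \left(75126 + 218493\right) = -77928 - 293619 = -371547$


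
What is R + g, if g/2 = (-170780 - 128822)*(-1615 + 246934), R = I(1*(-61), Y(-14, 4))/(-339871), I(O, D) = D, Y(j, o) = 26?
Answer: -49959720365576222/339871 ≈ -1.4700e+11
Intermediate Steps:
R = -26/339871 (R = 26/(-339871) = 26*(-1/339871) = -26/339871 ≈ -7.6500e-5)
g = -146996126076 (g = 2*((-170780 - 128822)*(-1615 + 246934)) = 2*(-299602*245319) = 2*(-73498063038) = -146996126076)
R + g = -26/339871 - 146996126076 = -49959720365576222/339871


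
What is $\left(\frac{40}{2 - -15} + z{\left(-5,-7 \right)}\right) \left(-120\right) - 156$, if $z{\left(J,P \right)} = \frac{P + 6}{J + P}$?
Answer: $- \frac{7622}{17} \approx -448.35$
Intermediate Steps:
$z{\left(J,P \right)} = \frac{6 + P}{J + P}$
$\left(\frac{40}{2 - -15} + z{\left(-5,-7 \right)}\right) \left(-120\right) - 156 = \left(\frac{40}{2 - -15} + \frac{6 - 7}{-5 - 7}\right) \left(-120\right) - 156 = \left(\frac{40}{2 + 15} + \frac{1}{-12} \left(-1\right)\right) \left(-120\right) - 156 = \left(\frac{40}{17} - - \frac{1}{12}\right) \left(-120\right) - 156 = \left(40 \cdot \frac{1}{17} + \frac{1}{12}\right) \left(-120\right) - 156 = \left(\frac{40}{17} + \frac{1}{12}\right) \left(-120\right) - 156 = \frac{497}{204} \left(-120\right) - 156 = - \frac{4970}{17} - 156 = - \frac{7622}{17}$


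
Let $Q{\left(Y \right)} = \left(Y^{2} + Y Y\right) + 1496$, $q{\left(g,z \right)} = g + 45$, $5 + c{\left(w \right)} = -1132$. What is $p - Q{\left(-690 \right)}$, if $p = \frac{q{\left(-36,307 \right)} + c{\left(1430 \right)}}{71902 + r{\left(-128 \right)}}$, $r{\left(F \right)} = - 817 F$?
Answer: $- \frac{28051060636}{29413} \approx -9.537 \cdot 10^{5}$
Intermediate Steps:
$c{\left(w \right)} = -1137$ ($c{\left(w \right)} = -5 - 1132 = -1137$)
$q{\left(g,z \right)} = 45 + g$
$Q{\left(Y \right)} = 1496 + 2 Y^{2}$ ($Q{\left(Y \right)} = \left(Y^{2} + Y^{2}\right) + 1496 = 2 Y^{2} + 1496 = 1496 + 2 Y^{2}$)
$p = - \frac{188}{29413}$ ($p = \frac{\left(45 - 36\right) - 1137}{71902 - -104576} = \frac{9 - 1137}{71902 + 104576} = - \frac{1128}{176478} = \left(-1128\right) \frac{1}{176478} = - \frac{188}{29413} \approx -0.0063917$)
$p - Q{\left(-690 \right)} = - \frac{188}{29413} - \left(1496 + 2 \left(-690\right)^{2}\right) = - \frac{188}{29413} - \left(1496 + 2 \cdot 476100\right) = - \frac{188}{29413} - \left(1496 + 952200\right) = - \frac{188}{29413} - 953696 = - \frac{28051060636}{29413}$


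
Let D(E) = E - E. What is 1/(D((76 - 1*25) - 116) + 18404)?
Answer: 1/18404 ≈ 5.4336e-5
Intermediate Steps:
D(E) = 0
1/(D((76 - 1*25) - 116) + 18404) = 1/(0 + 18404) = 1/18404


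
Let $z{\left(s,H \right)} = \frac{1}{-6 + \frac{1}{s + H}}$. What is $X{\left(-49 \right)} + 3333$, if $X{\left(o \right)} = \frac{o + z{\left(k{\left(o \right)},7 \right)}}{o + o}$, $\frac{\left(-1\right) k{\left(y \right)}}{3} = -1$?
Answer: $\frac{19274307}{5782} \approx 3333.5$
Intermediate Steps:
$k{\left(y \right)} = 3$ ($k{\left(y \right)} = \left(-3\right) \left(-1\right) = 3$)
$z{\left(s,H \right)} = \frac{1}{-6 + \frac{1}{H + s}}$
$X{\left(o \right)} = \frac{- \frac{10}{59} + o}{2 o}$ ($X{\left(o \right)} = \frac{o + \frac{\left(-1\right) 7 - 3}{-1 + 6 \cdot 7 + 6 \cdot 3}}{o + o} = \frac{o + \frac{-7 - 3}{-1 + 42 + 18}}{2 o} = \left(o + \frac{1}{59} \left(-10\right)\right) \frac{1}{2 o} = \left(o - \frac{10}{59}\right) \frac{1}{2 o} = \left(- \frac{10}{59} + o\right) \frac{1}{2 o} = \frac{- \frac{10}{59} + o}{2 o}$)
$X{\left(-49 \right)} + 3333 = \frac{-10 + 59 \left(-49\right)}{118 \left(-49\right)} + 3333 = \frac{1}{118} \left(- \frac{1}{49}\right) \left(-10 - 2891\right) + 3333 = \frac{1}{118} \left(- \frac{1}{49}\right) \left(-2901\right) + 3333 = \frac{2901}{5782} + 3333 = \frac{19274307}{5782}$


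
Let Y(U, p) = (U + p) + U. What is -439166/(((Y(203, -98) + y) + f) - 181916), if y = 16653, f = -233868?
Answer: 439166/398823 ≈ 1.1012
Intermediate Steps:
Y(U, p) = p + 2*U
-439166/(((Y(203, -98) + y) + f) - 181916) = -439166/((((-98 + 2*203) + 16653) - 233868) - 181916) = -439166/((((-98 + 406) + 16653) - 233868) - 181916) = -439166/(((308 + 16653) - 233868) - 181916) = -439166/((16961 - 233868) - 181916) = -439166/(-216907 - 181916) = -439166/(-398823) = -439166*(-1/398823) = 439166/398823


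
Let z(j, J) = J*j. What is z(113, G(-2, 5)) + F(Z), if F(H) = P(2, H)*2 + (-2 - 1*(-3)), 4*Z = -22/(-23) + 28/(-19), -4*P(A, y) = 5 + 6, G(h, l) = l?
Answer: 1121/2 ≈ 560.50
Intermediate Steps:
P(A, y) = -11/4 (P(A, y) = -(5 + 6)/4 = -¼*11 = -11/4)
Z = -113/874 (Z = (-22/(-23) + 28/(-19))/4 = (-22*(-1/23) + 28*(-1/19))/4 = (22/23 - 28/19)/4 = (¼)*(-226/437) = -113/874 ≈ -0.12929)
F(H) = -9/2 (F(H) = -11/4*2 + (-2 - 1*(-3)) = -11/2 + (-2 + 3) = -11/2 + 1 = -9/2)
z(113, G(-2, 5)) + F(Z) = 5*113 - 9/2 = 565 - 9/2 = 1121/2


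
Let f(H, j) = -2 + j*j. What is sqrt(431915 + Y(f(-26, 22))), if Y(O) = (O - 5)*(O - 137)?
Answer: 16*sqrt(2330) ≈ 772.32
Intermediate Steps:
f(H, j) = -2 + j**2
Y(O) = (-137 + O)*(-5 + O) (Y(O) = (-5 + O)*(-137 + O) = (-137 + O)*(-5 + O))
sqrt(431915 + Y(f(-26, 22))) = sqrt(431915 + (685 + (-2 + 22**2)**2 - 142*(-2 + 22**2))) = sqrt(431915 + (685 + (-2 + 484)**2 - 142*(-2 + 484))) = sqrt(431915 + (685 + 482**2 - 142*482)) = sqrt(431915 + (685 + 232324 - 68444)) = sqrt(431915 + 164565) = sqrt(596480) = 16*sqrt(2330)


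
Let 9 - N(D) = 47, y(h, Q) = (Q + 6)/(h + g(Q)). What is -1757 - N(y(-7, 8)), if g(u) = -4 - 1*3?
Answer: -1719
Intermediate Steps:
g(u) = -7 (g(u) = -4 - 3 = -7)
y(h, Q) = (6 + Q)/(-7 + h) (y(h, Q) = (Q + 6)/(h - 7) = (6 + Q)/(-7 + h))
N(D) = -38 (N(D) = 9 - 1*47 = 9 - 47 = -38)
-1757 - N(y(-7, 8)) = -1757 - 1*(-38) = -1757 + 38 = -1719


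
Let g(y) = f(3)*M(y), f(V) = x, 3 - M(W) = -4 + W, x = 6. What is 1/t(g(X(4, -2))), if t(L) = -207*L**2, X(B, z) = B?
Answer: -1/67068 ≈ -1.4910e-5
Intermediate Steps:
M(W) = 7 - W (M(W) = 3 - (-4 + W) = 3 + (4 - W) = 7 - W)
f(V) = 6
g(y) = 42 - 6*y (g(y) = 6*(7 - y) = 42 - 6*y)
1/t(g(X(4, -2))) = 1/(-207*(42 - 6*4)**2) = 1/(-207*(42 - 24)**2) = 1/(-207*18**2) = 1/(-207*324) = 1/(-67068) = -1/67068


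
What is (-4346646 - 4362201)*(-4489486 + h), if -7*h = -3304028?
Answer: 34987636063254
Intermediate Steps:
h = 472004 (h = -1/7*(-3304028) = 472004)
(-4346646 - 4362201)*(-4489486 + h) = (-4346646 - 4362201)*(-4489486 + 472004) = -8708847*(-4017482) = 34987636063254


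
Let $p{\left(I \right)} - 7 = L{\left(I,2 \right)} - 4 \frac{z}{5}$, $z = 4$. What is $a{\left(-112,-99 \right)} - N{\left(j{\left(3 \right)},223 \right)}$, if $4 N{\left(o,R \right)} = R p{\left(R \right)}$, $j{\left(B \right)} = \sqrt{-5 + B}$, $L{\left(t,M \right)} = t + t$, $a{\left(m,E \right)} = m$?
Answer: $- \frac{503767}{20} \approx -25188.0$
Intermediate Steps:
$L{\left(t,M \right)} = 2 t$
$p{\left(I \right)} = \frac{19}{5} + 2 I$ ($p{\left(I \right)} = 7 + \left(2 I - 4 \cdot \frac{4}{5}\right) = 7 + \left(2 I - 4 \cdot 4 \cdot \frac{1}{5}\right) = 7 + \left(2 I - \frac{16}{5}\right) = 7 + \left(- \frac{16}{5} + 2 I\right) = \frac{19}{5} + 2 I$)
$N{\left(o,R \right)} = \frac{R \left(\frac{19}{5} + 2 R\right)}{4}$
$a{\left(-112,-99 \right)} - N{\left(j{\left(3 \right)},223 \right)} = -112 - \frac{1}{20} \cdot 223 \left(19 + 10 \cdot 223\right) = -112 - \frac{1}{20} \cdot 223 \left(19 + 2230\right) = -112 - \frac{1}{20} \cdot 223 \cdot 2249 = -112 - \frac{501527}{20} = - \frac{503767}{20}$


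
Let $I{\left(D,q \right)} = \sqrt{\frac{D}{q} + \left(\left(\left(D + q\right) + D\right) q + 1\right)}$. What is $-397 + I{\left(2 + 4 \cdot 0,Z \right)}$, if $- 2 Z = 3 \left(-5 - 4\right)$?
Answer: $-397 + \frac{\sqrt{76917}}{18} \approx -381.59$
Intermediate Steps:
$Z = \frac{27}{2}$ ($Z = - \frac{3 \left(-5 - 4\right)}{2} = - \frac{3 \left(-9\right)}{2} = \left(- \frac{1}{2}\right) \left(-27\right) = \frac{27}{2} \approx 13.5$)
$I{\left(D,q \right)} = \sqrt{1 + \frac{D}{q} + q \left(q + 2 D\right)}$ ($I{\left(D,q \right)} = \sqrt{\frac{D}{q} + \left(\left(q + 2 D\right) q + 1\right)} = \sqrt{\frac{D}{q} + \left(q \left(q + 2 D\right) + 1\right)} = \sqrt{\frac{D}{q} + \left(1 + q \left(q + 2 D\right)\right)} = \sqrt{1 + \frac{D}{q} + q \left(q + 2 D\right)}$)
$-397 + I{\left(2 + 4 \cdot 0,Z \right)} = -397 + \sqrt{1 + \left(\frac{27}{2}\right)^{2} + \frac{2 + 4 \cdot 0}{\frac{27}{2}} + 2 \left(2 + 4 \cdot 0\right) \frac{27}{2}} = -397 + \sqrt{1 + \frac{729}{4} + \left(2 + 0\right) \frac{2}{27} + 2 \left(2 + 0\right) \frac{27}{2}} = -397 + \sqrt{1 + \frac{729}{4} + 2 \cdot \frac{2}{27} + 2 \cdot 2 \cdot \frac{27}{2}} = -397 + \sqrt{1 + \frac{729}{4} + \frac{4}{27} + 54} = -397 + \sqrt{\frac{25639}{108}} = -397 + \frac{\sqrt{76917}}{18}$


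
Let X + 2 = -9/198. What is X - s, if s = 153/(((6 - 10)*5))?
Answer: 1233/220 ≈ 5.6045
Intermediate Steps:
X = -45/22 (X = -2 - 9/198 = -2 - 9*1/198 = -2 - 1/22 = -45/22 ≈ -2.0455)
s = -153/20 (s = 153/((-4*5)) = 153/(-20) = 153*(-1/20) = -153/20 ≈ -7.6500)
X - s = -45/22 - 1*(-153/20) = -45/22 + 153/20 = 1233/220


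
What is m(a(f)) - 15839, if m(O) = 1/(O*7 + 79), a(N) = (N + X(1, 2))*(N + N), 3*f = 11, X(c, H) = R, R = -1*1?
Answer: -30775168/1943 ≈ -15839.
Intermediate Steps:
R = -1
X(c, H) = -1
f = 11/3 (f = (⅓)*11 = 11/3 ≈ 3.6667)
a(N) = 2*N*(-1 + N) (a(N) = (N - 1)*(N + N) = (-1 + N)*(2*N) = 2*N*(-1 + N))
m(O) = 1/(79 + 7*O) (m(O) = 1/(7*O + 79) = 1/(79 + 7*O))
m(a(f)) - 15839 = 1/(79 + 7*(2*(11/3)*(-1 + 11/3))) - 15839 = 1/(79 + 7*(2*(11/3)*(8/3))) - 15839 = 1/(79 + 7*(176/9)) - 15839 = 1/(79 + 1232/9) - 15839 = 1/(1943/9) - 15839 = 9/1943 - 15839 = -30775168/1943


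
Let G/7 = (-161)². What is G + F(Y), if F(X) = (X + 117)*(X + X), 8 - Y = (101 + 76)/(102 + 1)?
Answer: 1941402435/10609 ≈ 1.8300e+5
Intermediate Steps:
G = 181447 (G = 7*(-161)² = 7*25921 = 181447)
Y = 647/103 (Y = 8 - (101 + 76)/(102 + 1) = 8 - 177/103 = 647/103 ≈ 6.2816)
F(X) = 2*X*(117 + X) (F(X) = (117 + X)*(2*X) = 2*X*(117 + X))
G + F(Y) = 181447 + 2*(647/103)*(117 + 647/103) = 181447 + 2*(647/103)*(12698/103) = 181447 + 16431212/10609 = 1941402435/10609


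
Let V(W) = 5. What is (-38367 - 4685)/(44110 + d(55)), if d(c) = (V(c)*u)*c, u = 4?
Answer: -21526/22605 ≈ -0.95227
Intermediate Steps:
d(c) = 20*c (d(c) = (5*4)*c = 20*c)
(-38367 - 4685)/(44110 + d(55)) = (-38367 - 4685)/(44110 + 20*55) = -43052/(44110 + 1100) = -43052/45210 = -43052*1/45210 = -21526/22605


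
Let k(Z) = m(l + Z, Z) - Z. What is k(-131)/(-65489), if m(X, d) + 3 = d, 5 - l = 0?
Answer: 3/65489 ≈ 4.5809e-5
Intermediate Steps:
l = 5 (l = 5 - 1*0 = 5 + 0 = 5)
m(X, d) = -3 + d
k(Z) = -3 (k(Z) = (-3 + Z) - Z = -3)
k(-131)/(-65489) = -3/(-65489) = -3*(-1/65489) = 3/65489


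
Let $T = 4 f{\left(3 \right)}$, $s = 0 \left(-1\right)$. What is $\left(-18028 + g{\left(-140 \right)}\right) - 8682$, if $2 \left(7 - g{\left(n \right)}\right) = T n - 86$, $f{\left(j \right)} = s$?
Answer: $-26660$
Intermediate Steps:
$s = 0$
$f{\left(j \right)} = 0$
$T = 0$ ($T = 4 \cdot 0 = 0$)
$g{\left(n \right)} = 50$ ($g{\left(n \right)} = 7 - \frac{0 n - 86}{2} = 7 - \frac{0 - 86}{2} = 7 - -43 = 7 + 43 = 50$)
$\left(-18028 + g{\left(-140 \right)}\right) - 8682 = \left(-18028 + 50\right) - 8682 = -17978 - 8682 = -26660$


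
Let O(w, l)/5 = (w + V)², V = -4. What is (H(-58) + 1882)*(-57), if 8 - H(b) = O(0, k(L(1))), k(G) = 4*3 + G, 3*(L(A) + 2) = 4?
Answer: -103170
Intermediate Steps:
L(A) = -⅔ (L(A) = -2 + (⅓)*4 = -2 + 4/3 = -⅔)
k(G) = 12 + G
O(w, l) = 5*(-4 + w)² (O(w, l) = 5*(w - 4)² = 5*(-4 + w)²)
H(b) = -72 (H(b) = 8 - 5*(-4 + 0)² = 8 - 5*(-4)² = 8 - 5*16 = 8 - 1*80 = 8 - 80 = -72)
(H(-58) + 1882)*(-57) = (-72 + 1882)*(-57) = 1810*(-57) = -103170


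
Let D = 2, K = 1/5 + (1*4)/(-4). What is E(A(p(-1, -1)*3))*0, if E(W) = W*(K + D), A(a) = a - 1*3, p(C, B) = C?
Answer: 0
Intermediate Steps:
K = -4/5 (K = 1*(1/5) + 4*(-1/4) = 1/5 - 1 = -4/5 ≈ -0.80000)
A(a) = -3 + a (A(a) = a - 3 = -3 + a)
E(W) = 6*W/5 (E(W) = W*(-4/5 + 2) = W*(6/5) = 6*W/5)
E(A(p(-1, -1)*3))*0 = (6*(-3 - 1*3)/5)*0 = (6*(-3 - 3)/5)*0 = ((6/5)*(-6))*0 = -36/5*0 = 0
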